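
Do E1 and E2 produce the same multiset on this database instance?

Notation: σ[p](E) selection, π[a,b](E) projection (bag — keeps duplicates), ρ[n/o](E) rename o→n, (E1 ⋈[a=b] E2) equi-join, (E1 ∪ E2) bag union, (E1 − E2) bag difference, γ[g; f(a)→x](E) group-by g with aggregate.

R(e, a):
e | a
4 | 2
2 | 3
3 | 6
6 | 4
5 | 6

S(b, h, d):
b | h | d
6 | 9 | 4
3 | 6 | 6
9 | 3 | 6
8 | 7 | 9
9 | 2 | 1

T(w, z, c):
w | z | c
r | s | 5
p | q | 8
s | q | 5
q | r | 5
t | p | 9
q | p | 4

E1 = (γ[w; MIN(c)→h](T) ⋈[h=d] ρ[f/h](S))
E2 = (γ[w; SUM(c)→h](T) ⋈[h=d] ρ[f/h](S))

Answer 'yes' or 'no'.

E1 subexpression sizes:
  T → 6
  γ[w; MIN(c)→h](T) → 5
  S → 5
  ρ[f/h](S) → 5
  (γ[w; MIN(c)→h](T) ⋈[h=d] ρ[f/h](S)) → 2
E2 subexpression sizes:
  T → 6
  γ[w; SUM(c)→h](T) → 5
  S → 5
  ρ[f/h](S) → 5
  (γ[w; SUM(c)→h](T) ⋈[h=d] ρ[f/h](S)) → 2

E1 result:
w | h | b | f | d
q | 4 | 6 | 9 | 4
t | 9 | 8 | 7 | 9
E2 result:
w | h | b | f | d
q | 9 | 8 | 7 | 9
t | 9 | 8 | 7 | 9
Witness: ('q', 4, 6, 9, 4) appears 1× in E1 but 0× in E2.

no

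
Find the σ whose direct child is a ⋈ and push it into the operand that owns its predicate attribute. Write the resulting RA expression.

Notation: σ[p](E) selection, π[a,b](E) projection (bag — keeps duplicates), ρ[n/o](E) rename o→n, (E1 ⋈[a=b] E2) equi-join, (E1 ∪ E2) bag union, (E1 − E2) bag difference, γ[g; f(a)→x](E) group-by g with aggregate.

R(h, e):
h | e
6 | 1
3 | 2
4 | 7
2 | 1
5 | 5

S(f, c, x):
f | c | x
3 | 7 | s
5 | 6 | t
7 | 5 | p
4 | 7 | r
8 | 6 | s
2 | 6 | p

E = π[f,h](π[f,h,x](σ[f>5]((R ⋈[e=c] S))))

σ filters on f, owned by the right side.
E' = π[f,h](π[f,h,x]((R ⋈[e=c] σ[f>5](S))))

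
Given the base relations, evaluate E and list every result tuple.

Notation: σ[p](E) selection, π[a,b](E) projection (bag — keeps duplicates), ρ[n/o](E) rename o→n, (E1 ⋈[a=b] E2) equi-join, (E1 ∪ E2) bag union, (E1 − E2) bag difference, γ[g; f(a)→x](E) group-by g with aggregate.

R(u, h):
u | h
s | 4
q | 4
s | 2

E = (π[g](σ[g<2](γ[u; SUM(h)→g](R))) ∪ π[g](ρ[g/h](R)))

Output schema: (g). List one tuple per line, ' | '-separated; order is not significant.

Stepwise |·|:
  R → 3
  γ[u; SUM(h)→g](R) → 2
  σ[g<2](γ[u; SUM(h)→g](R)) → 0
  π[g](σ[g<2](γ[u; SUM(h)→g](R))) → 0
  R → 3
  ρ[g/h](R) → 3
  π[g](ρ[g/h](R)) → 3
  (π[g](σ[g<2](γ[u; SUM(h)→g](R))) ∪ π[g](ρ[g/h](R))) → 3

== RESULT ==
g
2
4
4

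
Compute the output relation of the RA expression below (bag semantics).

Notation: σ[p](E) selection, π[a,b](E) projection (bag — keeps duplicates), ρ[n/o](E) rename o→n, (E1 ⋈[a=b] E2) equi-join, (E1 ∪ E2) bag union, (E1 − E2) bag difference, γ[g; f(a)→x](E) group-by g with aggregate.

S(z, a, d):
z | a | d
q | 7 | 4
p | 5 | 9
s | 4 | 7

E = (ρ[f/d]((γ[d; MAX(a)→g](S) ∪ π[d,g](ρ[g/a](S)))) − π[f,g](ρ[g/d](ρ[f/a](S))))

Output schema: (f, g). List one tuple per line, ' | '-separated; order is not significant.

Per-node cardinality:
  S → 3
  γ[d; MAX(a)→g](S) → 3
  S → 3
  ρ[g/a](S) → 3
  π[d,g](ρ[g/a](S)) → 3
  (γ[d; MAX(a)→g](S) ∪ π[d,g](ρ[g/a](S))) → 6
  ρ[f/d]((γ[d; MAX(a)→g](S) ∪ π[d,g](ρ[g/a](S)))) → 6
  S → 3
  ρ[f/a](S) → 3
  ρ[g/d](ρ[f/a](S)) → 3
  π[f,g](ρ[g/d](ρ[f/a](S))) → 3
  (ρ[f/d]((γ[d; MAX(a)→g](S) ∪ π[d,g](ρ[g/a](S)))) − π[f,g](ρ[g/d](ρ[f/a](S)))) → 4

== RESULT ==
f | g
4 | 7
7 | 4
9 | 5
9 | 5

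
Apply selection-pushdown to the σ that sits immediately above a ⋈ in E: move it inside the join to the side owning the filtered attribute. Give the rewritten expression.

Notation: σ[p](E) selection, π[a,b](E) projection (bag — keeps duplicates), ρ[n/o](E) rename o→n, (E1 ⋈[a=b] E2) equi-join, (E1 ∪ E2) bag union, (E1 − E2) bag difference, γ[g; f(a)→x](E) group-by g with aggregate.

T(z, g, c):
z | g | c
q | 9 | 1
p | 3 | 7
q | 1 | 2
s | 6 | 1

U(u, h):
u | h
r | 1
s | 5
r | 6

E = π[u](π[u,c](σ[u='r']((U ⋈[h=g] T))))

σ filters on u, owned by the left side.
E' = π[u](π[u,c]((σ[u='r'](U) ⋈[h=g] T)))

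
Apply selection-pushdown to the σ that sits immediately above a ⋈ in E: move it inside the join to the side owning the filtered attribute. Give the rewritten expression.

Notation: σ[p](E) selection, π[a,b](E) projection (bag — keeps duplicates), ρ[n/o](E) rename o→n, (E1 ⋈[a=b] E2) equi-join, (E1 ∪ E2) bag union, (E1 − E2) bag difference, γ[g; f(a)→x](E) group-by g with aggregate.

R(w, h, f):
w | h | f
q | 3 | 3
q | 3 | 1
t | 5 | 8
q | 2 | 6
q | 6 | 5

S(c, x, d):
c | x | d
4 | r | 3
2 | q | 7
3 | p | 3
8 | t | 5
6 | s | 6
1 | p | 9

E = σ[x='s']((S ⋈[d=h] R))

σ filters on x, owned by the left side.
E' = (σ[x='s'](S) ⋈[d=h] R)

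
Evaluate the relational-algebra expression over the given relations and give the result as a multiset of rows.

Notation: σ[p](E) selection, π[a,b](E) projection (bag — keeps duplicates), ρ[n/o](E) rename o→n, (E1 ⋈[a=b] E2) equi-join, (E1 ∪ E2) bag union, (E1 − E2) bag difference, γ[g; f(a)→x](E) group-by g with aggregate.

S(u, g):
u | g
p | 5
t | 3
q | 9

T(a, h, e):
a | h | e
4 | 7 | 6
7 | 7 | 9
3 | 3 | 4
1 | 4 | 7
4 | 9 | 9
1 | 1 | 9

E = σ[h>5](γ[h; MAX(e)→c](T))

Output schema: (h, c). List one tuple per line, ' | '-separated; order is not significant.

Stepwise |·|:
  T → 6
  γ[h; MAX(e)→c](T) → 5
  σ[h>5](γ[h; MAX(e)→c](T)) → 2

== RESULT ==
h | c
7 | 9
9 | 9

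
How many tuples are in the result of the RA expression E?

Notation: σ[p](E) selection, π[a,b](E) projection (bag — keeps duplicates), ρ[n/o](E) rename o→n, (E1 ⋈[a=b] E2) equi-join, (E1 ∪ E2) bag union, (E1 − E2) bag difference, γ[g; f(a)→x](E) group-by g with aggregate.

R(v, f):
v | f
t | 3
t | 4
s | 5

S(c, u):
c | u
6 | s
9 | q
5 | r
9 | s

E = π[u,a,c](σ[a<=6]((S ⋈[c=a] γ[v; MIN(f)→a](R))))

Per-node cardinality:
  S → 4
  R → 3
  γ[v; MIN(f)→a](R) → 2
  (S ⋈[c=a] γ[v; MIN(f)→a](R)) → 1
  σ[a<=6]((S ⋈[c=a] γ[v; MIN(f)→a](R))) → 1
  π[u,a,c](σ[a<=6]((S ⋈[c=a] γ[v; MIN(f)→a](R)))) → 1

|E| = 1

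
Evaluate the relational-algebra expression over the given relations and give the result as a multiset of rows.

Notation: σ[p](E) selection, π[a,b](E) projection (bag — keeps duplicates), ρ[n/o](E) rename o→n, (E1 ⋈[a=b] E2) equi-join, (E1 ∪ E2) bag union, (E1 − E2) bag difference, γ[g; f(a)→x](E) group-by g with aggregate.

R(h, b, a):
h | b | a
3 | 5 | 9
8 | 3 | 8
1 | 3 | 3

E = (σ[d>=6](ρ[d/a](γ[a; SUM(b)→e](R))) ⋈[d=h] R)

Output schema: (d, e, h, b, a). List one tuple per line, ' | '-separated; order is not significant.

Subexpression sizes:
  R → 3
  γ[a; SUM(b)→e](R) → 3
  ρ[d/a](γ[a; SUM(b)→e](R)) → 3
  σ[d>=6](ρ[d/a](γ[a; SUM(b)→e](R))) → 2
  R → 3
  (σ[d>=6](ρ[d/a](γ[a; SUM(b)→e](R))) ⋈[d=h] R) → 1

== RESULT ==
d | e | h | b | a
8 | 3 | 8 | 3 | 8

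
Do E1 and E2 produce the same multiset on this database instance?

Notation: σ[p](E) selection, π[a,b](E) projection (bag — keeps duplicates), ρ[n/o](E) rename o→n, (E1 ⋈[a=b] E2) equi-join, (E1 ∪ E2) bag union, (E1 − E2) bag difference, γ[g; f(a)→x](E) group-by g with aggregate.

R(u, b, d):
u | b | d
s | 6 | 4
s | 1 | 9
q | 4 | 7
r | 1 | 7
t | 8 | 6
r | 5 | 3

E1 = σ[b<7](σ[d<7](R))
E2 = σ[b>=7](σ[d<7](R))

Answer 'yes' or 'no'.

E1 stepwise |·|:
  R → 6
  σ[d<7](R) → 3
  σ[b<7](σ[d<7](R)) → 2
E2 stepwise |·|:
  R → 6
  σ[d<7](R) → 3
  σ[b>=7](σ[d<7](R)) → 1

E1 result:
u | b | d
r | 5 | 3
s | 6 | 4
E2 result:
u | b | d
t | 8 | 6
Witness: ('t', 8, 6) appears 0× in E1 but 1× in E2.

no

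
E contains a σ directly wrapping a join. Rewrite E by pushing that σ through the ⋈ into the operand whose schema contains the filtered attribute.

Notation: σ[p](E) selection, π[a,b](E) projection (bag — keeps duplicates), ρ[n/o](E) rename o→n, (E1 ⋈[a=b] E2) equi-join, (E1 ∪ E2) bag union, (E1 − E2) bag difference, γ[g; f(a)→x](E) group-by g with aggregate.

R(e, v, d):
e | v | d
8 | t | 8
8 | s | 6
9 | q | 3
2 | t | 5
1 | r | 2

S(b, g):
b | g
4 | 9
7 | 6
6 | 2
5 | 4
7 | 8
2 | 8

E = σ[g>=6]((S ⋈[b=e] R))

σ filters on g, owned by the left side.
E' = (σ[g>=6](S) ⋈[b=e] R)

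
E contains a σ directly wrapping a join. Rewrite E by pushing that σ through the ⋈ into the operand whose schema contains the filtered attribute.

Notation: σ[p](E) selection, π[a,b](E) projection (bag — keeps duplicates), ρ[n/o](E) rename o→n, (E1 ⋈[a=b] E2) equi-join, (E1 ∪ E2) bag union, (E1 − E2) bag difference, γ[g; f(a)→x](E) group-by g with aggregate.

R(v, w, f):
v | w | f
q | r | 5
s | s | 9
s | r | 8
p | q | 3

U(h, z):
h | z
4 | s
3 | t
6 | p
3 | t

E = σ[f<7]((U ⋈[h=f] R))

σ filters on f, owned by the right side.
E' = (U ⋈[h=f] σ[f<7](R))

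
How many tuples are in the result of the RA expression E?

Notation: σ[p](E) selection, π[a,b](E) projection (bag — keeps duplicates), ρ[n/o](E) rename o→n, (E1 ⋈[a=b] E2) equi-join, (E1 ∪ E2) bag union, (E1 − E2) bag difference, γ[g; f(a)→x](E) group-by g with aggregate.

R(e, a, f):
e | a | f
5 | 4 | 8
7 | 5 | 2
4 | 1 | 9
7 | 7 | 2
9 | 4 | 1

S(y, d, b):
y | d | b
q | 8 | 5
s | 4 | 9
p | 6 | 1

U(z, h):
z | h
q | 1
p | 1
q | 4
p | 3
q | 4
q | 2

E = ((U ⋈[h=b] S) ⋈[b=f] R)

Row counts bottom-up:
  U → 6
  S → 3
  (U ⋈[h=b] S) → 2
  R → 5
  ((U ⋈[h=b] S) ⋈[b=f] R) → 2

|E| = 2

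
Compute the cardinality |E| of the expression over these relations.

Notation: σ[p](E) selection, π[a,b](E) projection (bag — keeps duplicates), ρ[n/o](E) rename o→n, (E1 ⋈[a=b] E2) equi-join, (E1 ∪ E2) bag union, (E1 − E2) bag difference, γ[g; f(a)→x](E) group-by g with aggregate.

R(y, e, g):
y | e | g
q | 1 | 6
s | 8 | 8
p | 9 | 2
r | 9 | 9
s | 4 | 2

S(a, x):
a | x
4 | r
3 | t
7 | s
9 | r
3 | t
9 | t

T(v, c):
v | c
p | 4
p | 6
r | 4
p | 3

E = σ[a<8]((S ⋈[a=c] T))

Row counts bottom-up:
  S → 6
  T → 4
  (S ⋈[a=c] T) → 4
  σ[a<8]((S ⋈[a=c] T)) → 4

|E| = 4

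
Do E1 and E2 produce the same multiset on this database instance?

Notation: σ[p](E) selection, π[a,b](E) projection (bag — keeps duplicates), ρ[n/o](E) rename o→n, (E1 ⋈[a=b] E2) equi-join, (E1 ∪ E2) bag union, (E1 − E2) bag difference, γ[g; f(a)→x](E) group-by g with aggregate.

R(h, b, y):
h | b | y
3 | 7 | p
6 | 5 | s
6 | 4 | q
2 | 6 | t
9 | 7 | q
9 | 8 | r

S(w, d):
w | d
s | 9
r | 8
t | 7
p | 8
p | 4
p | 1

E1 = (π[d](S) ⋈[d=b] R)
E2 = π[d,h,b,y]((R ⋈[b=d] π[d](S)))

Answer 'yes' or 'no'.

E1 per-node cardinality:
  S → 6
  π[d](S) → 6
  R → 6
  (π[d](S) ⋈[d=b] R) → 5
E2 per-node cardinality:
  R → 6
  S → 6
  π[d](S) → 6
  (R ⋈[b=d] π[d](S)) → 5
  π[d,h,b,y]((R ⋈[b=d] π[d](S))) → 5

E1 and E2 produce the same multiset:
d | h | b | y
4 | 6 | 4 | q
7 | 3 | 7 | p
7 | 9 | 7 | q
8 | 9 | 8 | r
8 | 9 | 8 | r

yes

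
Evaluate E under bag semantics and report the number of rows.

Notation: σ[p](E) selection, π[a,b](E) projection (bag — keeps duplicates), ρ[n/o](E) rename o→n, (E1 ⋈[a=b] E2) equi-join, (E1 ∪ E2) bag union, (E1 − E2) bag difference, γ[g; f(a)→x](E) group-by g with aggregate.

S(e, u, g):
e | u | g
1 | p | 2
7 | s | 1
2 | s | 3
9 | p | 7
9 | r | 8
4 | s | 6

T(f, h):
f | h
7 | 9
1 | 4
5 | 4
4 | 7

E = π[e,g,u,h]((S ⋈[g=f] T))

Per-node cardinality:
  S → 6
  T → 4
  (S ⋈[g=f] T) → 2
  π[e,g,u,h]((S ⋈[g=f] T)) → 2

|E| = 2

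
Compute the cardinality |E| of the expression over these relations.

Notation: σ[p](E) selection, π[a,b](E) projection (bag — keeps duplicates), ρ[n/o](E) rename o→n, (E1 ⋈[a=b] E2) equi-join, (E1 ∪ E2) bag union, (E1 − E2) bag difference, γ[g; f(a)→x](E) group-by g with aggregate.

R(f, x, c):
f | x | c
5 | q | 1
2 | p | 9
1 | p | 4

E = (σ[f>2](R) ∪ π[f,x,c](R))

Row counts bottom-up:
  R → 3
  σ[f>2](R) → 1
  R → 3
  π[f,x,c](R) → 3
  (σ[f>2](R) ∪ π[f,x,c](R)) → 4

|E| = 4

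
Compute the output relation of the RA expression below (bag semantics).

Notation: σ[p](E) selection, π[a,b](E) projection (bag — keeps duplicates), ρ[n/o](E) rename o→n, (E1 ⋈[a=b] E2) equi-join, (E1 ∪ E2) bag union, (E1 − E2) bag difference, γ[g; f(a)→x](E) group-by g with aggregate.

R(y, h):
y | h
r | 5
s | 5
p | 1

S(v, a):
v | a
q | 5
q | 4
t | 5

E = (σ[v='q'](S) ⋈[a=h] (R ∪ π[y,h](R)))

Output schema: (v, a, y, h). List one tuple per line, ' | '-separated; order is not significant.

Row counts bottom-up:
  S → 3
  σ[v='q'](S) → 2
  R → 3
  R → 3
  π[y,h](R) → 3
  (R ∪ π[y,h](R)) → 6
  (σ[v='q'](S) ⋈[a=h] (R ∪ π[y,h](R))) → 4

== RESULT ==
v | a | y | h
q | 5 | r | 5
q | 5 | r | 5
q | 5 | s | 5
q | 5 | s | 5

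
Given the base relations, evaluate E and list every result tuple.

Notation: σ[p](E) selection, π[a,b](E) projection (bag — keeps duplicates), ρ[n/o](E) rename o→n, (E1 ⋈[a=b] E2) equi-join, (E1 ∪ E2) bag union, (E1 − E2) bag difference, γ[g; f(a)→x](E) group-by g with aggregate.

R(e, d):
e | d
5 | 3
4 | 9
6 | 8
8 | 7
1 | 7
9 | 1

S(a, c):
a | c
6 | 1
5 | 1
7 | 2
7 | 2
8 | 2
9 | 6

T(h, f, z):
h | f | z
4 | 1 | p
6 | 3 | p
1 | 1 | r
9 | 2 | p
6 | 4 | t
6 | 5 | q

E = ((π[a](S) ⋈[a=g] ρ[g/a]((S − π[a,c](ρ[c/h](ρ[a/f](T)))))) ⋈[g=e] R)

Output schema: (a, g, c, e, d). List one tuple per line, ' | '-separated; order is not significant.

Stepwise |·|:
  S → 6
  π[a](S) → 6
  S → 6
  T → 6
  ρ[a/f](T) → 6
  ρ[c/h](ρ[a/f](T)) → 6
  π[a,c](ρ[c/h](ρ[a/f](T))) → 6
  (S − π[a,c](ρ[c/h](ρ[a/f](T)))) → 6
  ρ[g/a]((S − π[a,c](ρ[c/h](ρ[a/f](T))))) → 6
  (π[a](S) ⋈[a=g] ρ[g/a]((S − π[a,c](ρ[c/h](ρ[a/f](T)))))) → 8
  R → 6
  ((π[a](S) ⋈[a=g] ρ[g/a]((S − π[a,c](ρ[c/h](ρ[a/f](T)))))) ⋈[g=e] R) → 4

== RESULT ==
a | g | c | e | d
5 | 5 | 1 | 5 | 3
6 | 6 | 1 | 6 | 8
8 | 8 | 2 | 8 | 7
9 | 9 | 6 | 9 | 1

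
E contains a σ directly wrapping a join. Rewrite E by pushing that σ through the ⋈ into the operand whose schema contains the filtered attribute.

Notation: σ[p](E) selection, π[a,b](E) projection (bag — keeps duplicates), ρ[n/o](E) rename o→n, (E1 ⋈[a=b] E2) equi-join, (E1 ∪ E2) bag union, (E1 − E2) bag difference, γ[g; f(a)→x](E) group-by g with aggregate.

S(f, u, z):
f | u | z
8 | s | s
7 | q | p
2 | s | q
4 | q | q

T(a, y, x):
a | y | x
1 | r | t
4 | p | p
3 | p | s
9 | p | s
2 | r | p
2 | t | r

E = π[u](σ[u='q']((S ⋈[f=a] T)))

σ filters on u, owned by the left side.
E' = π[u]((σ[u='q'](S) ⋈[f=a] T))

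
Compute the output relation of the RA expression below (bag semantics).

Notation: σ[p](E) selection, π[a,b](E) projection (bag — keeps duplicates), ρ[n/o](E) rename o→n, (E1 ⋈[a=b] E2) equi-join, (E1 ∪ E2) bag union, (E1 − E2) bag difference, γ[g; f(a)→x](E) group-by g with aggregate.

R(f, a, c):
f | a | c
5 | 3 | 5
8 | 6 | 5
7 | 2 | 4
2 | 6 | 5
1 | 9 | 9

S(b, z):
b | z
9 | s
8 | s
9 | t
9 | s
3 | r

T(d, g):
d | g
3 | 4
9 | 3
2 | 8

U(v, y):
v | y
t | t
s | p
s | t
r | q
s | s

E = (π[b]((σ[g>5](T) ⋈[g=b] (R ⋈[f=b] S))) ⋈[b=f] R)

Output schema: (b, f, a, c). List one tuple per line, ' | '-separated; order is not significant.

Row counts bottom-up:
  T → 3
  σ[g>5](T) → 1
  R → 5
  S → 5
  (R ⋈[f=b] S) → 1
  (σ[g>5](T) ⋈[g=b] (R ⋈[f=b] S)) → 1
  π[b]((σ[g>5](T) ⋈[g=b] (R ⋈[f=b] S))) → 1
  R → 5
  (π[b]((σ[g>5](T) ⋈[g=b] (R ⋈[f=b] S))) ⋈[b=f] R) → 1

== RESULT ==
b | f | a | c
8 | 8 | 6 | 5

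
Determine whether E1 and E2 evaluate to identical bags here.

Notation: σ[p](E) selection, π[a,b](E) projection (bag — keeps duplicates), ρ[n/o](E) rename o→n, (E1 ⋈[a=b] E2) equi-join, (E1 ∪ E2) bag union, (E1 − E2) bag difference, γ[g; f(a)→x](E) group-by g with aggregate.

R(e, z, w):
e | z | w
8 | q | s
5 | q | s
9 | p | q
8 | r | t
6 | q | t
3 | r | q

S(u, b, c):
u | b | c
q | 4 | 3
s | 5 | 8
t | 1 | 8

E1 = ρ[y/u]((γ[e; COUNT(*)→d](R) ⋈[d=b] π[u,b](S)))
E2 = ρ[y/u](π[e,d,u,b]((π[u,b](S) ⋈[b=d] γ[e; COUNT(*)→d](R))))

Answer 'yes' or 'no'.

E1 subexpression sizes:
  R → 6
  γ[e; COUNT(*)→d](R) → 5
  S → 3
  π[u,b](S) → 3
  (γ[e; COUNT(*)→d](R) ⋈[d=b] π[u,b](S)) → 4
  ρ[y/u]((γ[e; COUNT(*)→d](R) ⋈[d=b] π[u,b](S))) → 4
E2 subexpression sizes:
  S → 3
  π[u,b](S) → 3
  R → 6
  γ[e; COUNT(*)→d](R) → 5
  (π[u,b](S) ⋈[b=d] γ[e; COUNT(*)→d](R)) → 4
  π[e,d,u,b]((π[u,b](S) ⋈[b=d] γ[e; COUNT(*)→d](R))) → 4
  ρ[y/u](π[e,d,u,b]((π[u,b](S) ⋈[b=d] γ[e; COUNT(*)→d](R)))) → 4

E1 and E2 produce the same multiset:
e | d | y | b
3 | 1 | t | 1
5 | 1 | t | 1
6 | 1 | t | 1
9 | 1 | t | 1

yes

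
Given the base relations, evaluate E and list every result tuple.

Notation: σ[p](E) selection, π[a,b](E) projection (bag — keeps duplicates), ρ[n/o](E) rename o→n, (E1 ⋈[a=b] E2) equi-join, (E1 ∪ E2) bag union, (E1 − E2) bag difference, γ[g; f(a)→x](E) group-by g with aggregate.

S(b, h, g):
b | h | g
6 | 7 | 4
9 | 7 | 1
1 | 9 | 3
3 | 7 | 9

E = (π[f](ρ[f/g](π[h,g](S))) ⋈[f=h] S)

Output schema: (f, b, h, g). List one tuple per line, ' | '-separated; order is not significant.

Subexpression sizes:
  S → 4
  π[h,g](S) → 4
  ρ[f/g](π[h,g](S)) → 4
  π[f](ρ[f/g](π[h,g](S))) → 4
  S → 4
  (π[f](ρ[f/g](π[h,g](S))) ⋈[f=h] S) → 1

== RESULT ==
f | b | h | g
9 | 1 | 9 | 3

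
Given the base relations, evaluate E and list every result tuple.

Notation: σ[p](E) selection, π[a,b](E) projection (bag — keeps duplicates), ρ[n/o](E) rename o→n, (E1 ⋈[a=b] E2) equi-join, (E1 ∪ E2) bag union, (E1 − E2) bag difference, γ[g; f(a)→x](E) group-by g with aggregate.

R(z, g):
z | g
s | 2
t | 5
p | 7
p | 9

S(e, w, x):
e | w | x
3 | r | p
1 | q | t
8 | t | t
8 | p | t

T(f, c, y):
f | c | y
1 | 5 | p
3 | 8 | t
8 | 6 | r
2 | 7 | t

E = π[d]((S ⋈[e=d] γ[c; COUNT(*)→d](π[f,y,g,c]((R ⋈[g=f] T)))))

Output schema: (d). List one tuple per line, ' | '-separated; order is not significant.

Row counts bottom-up:
  S → 4
  R → 4
  T → 4
  (R ⋈[g=f] T) → 1
  π[f,y,g,c]((R ⋈[g=f] T)) → 1
  γ[c; COUNT(*)→d](π[f,y,g,c]((R ⋈[g=f] T))) → 1
  (S ⋈[e=d] γ[c; COUNT(*)→d](π[f,y,g,c]((R ⋈[g=f] T)))) → 1
  π[d]((S ⋈[e=d] γ[c; COUNT(*)→d](π[f,y,g,c]((R ⋈[g=f] T))))) → 1

== RESULT ==
d
1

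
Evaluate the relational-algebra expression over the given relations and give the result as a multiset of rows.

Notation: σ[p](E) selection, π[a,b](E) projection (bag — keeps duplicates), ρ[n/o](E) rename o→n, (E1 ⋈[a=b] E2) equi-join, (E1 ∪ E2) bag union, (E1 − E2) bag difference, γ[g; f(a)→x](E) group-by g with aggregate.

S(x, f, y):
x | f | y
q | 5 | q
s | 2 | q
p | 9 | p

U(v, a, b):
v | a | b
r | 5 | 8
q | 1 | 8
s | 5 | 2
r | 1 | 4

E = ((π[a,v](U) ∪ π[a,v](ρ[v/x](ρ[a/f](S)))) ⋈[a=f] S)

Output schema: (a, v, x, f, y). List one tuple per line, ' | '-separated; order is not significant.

Stepwise |·|:
  U → 4
  π[a,v](U) → 4
  S → 3
  ρ[a/f](S) → 3
  ρ[v/x](ρ[a/f](S)) → 3
  π[a,v](ρ[v/x](ρ[a/f](S))) → 3
  (π[a,v](U) ∪ π[a,v](ρ[v/x](ρ[a/f](S)))) → 7
  S → 3
  ((π[a,v](U) ∪ π[a,v](ρ[v/x](ρ[a/f](S)))) ⋈[a=f] S) → 5

== RESULT ==
a | v | x | f | y
2 | s | s | 2 | q
5 | q | q | 5 | q
5 | r | q | 5 | q
5 | s | q | 5 | q
9 | p | p | 9 | p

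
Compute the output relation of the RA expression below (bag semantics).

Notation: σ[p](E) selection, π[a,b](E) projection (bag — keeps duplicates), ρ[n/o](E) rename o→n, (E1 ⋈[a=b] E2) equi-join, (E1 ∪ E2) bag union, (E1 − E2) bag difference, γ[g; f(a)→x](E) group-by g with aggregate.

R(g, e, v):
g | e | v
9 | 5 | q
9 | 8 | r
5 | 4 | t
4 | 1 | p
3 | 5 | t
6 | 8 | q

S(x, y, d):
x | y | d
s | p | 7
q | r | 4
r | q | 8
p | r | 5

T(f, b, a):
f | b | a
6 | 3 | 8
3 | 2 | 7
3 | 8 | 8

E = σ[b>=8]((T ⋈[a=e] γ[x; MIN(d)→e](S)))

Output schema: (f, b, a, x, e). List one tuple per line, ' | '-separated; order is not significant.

Stepwise |·|:
  T → 3
  S → 4
  γ[x; MIN(d)→e](S) → 4
  (T ⋈[a=e] γ[x; MIN(d)→e](S)) → 3
  σ[b>=8]((T ⋈[a=e] γ[x; MIN(d)→e](S))) → 1

== RESULT ==
f | b | a | x | e
3 | 8 | 8 | r | 8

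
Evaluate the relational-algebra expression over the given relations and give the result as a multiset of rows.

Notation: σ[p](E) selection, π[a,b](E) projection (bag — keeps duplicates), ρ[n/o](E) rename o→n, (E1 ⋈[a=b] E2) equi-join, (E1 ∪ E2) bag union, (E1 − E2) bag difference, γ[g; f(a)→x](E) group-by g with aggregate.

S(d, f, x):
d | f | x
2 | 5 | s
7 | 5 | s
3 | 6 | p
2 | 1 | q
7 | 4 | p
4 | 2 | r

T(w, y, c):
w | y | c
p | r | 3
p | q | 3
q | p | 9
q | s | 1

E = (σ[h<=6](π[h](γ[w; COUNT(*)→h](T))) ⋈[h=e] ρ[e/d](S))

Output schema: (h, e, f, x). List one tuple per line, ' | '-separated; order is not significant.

Stepwise |·|:
  T → 4
  γ[w; COUNT(*)→h](T) → 2
  π[h](γ[w; COUNT(*)→h](T)) → 2
  σ[h<=6](π[h](γ[w; COUNT(*)→h](T))) → 2
  S → 6
  ρ[e/d](S) → 6
  (σ[h<=6](π[h](γ[w; COUNT(*)→h](T))) ⋈[h=e] ρ[e/d](S)) → 4

== RESULT ==
h | e | f | x
2 | 2 | 1 | q
2 | 2 | 1 | q
2 | 2 | 5 | s
2 | 2 | 5 | s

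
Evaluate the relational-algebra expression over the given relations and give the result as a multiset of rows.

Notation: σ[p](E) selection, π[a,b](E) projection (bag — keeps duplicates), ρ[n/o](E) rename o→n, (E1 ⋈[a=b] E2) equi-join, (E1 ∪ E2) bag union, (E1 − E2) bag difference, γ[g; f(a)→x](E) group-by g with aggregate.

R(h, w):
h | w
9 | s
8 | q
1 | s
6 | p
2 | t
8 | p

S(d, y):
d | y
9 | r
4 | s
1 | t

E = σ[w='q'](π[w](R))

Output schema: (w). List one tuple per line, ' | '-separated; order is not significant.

Per-node cardinality:
  R → 6
  π[w](R) → 6
  σ[w='q'](π[w](R)) → 1

== RESULT ==
w
q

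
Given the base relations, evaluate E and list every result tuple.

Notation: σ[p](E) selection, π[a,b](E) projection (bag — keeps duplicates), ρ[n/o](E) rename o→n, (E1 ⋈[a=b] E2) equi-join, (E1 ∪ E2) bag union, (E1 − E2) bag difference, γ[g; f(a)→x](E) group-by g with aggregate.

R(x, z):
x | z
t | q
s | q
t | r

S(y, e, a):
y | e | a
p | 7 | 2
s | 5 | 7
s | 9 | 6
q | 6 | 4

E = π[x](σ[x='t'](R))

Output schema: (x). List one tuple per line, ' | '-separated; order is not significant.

Stepwise |·|:
  R → 3
  σ[x='t'](R) → 2
  π[x](σ[x='t'](R)) → 2

== RESULT ==
x
t
t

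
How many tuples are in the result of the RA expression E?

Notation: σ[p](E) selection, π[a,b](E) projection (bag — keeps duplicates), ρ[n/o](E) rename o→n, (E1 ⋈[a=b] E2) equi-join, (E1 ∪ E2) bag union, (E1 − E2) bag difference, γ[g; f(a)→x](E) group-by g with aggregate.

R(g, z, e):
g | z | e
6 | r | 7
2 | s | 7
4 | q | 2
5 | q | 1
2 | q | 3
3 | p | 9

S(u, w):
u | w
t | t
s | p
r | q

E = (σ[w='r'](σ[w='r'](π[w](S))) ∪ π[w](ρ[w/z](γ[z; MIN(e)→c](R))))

Subexpression sizes:
  S → 3
  π[w](S) → 3
  σ[w='r'](π[w](S)) → 0
  σ[w='r'](σ[w='r'](π[w](S))) → 0
  R → 6
  γ[z; MIN(e)→c](R) → 4
  ρ[w/z](γ[z; MIN(e)→c](R)) → 4
  π[w](ρ[w/z](γ[z; MIN(e)→c](R))) → 4
  (σ[w='r'](σ[w='r'](π[w](S))) ∪ π[w](ρ[w/z](γ[z; MIN(e)→c](R)))) → 4

|E| = 4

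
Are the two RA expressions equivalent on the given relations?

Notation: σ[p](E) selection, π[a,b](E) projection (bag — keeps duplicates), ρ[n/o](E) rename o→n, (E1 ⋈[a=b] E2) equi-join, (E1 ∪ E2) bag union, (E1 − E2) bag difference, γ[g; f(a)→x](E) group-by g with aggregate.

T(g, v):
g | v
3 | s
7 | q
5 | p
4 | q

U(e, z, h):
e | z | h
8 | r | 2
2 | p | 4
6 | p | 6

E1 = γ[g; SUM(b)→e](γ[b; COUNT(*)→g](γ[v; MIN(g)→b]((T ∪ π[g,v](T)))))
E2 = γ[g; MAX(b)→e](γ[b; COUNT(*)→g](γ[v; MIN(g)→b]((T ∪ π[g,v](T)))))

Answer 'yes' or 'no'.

E1 subexpression sizes:
  T → 4
  T → 4
  π[g,v](T) → 4
  (T ∪ π[g,v](T)) → 8
  γ[v; MIN(g)→b]((T ∪ π[g,v](T))) → 3
  γ[b; COUNT(*)→g](γ[v; MIN(g)→b]((T ∪ π[g,v](T)))) → 3
  γ[g; SUM(b)→e](γ[b; COUNT(*)→g](γ[v; MIN(g)→b]((T ∪ π[g,v](T))))) → 1
E2 subexpression sizes:
  T → 4
  T → 4
  π[g,v](T) → 4
  (T ∪ π[g,v](T)) → 8
  γ[v; MIN(g)→b]((T ∪ π[g,v](T))) → 3
  γ[b; COUNT(*)→g](γ[v; MIN(g)→b]((T ∪ π[g,v](T)))) → 3
  γ[g; MAX(b)→e](γ[b; COUNT(*)→g](γ[v; MIN(g)→b]((T ∪ π[g,v](T))))) → 1

E1 result:
g | e
1 | 12
E2 result:
g | e
1 | 5
Witness: (1, 12) appears 1× in E1 but 0× in E2.

no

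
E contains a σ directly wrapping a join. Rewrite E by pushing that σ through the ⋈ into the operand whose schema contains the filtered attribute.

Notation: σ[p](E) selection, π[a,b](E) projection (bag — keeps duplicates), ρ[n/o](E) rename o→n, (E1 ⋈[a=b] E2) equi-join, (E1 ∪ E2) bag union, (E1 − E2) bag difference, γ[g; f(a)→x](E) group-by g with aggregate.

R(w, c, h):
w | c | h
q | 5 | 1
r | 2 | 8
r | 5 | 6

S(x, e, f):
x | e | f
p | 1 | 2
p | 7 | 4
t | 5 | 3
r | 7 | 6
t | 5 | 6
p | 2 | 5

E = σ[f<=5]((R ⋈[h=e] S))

σ filters on f, owned by the right side.
E' = (R ⋈[h=e] σ[f<=5](S))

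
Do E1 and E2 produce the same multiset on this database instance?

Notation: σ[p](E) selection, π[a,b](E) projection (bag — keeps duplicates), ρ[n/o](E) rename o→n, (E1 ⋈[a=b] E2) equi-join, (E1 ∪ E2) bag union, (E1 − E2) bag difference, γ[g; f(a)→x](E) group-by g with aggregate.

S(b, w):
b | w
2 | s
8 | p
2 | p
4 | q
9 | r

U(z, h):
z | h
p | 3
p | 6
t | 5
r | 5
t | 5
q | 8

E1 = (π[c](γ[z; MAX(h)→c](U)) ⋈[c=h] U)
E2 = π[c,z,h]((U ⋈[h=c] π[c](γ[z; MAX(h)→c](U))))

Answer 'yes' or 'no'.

E1 subexpression sizes:
  U → 6
  γ[z; MAX(h)→c](U) → 4
  π[c](γ[z; MAX(h)→c](U)) → 4
  U → 6
  (π[c](γ[z; MAX(h)→c](U)) ⋈[c=h] U) → 8
E2 subexpression sizes:
  U → 6
  U → 6
  γ[z; MAX(h)→c](U) → 4
  π[c](γ[z; MAX(h)→c](U)) → 4
  (U ⋈[h=c] π[c](γ[z; MAX(h)→c](U))) → 8
  π[c,z,h]((U ⋈[h=c] π[c](γ[z; MAX(h)→c](U)))) → 8

E1 and E2 produce the same multiset:
c | z | h
5 | r | 5
5 | r | 5
5 | t | 5
5 | t | 5
5 | t | 5
5 | t | 5
6 | p | 6
8 | q | 8

yes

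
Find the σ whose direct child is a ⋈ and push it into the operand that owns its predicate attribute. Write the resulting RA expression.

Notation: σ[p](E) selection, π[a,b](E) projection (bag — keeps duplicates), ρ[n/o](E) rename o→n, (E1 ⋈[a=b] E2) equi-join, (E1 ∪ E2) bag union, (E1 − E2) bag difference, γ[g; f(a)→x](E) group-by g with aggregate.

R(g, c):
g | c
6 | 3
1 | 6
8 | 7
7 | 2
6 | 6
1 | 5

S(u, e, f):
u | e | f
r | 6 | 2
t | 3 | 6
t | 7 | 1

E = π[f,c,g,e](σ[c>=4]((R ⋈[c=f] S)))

σ filters on c, owned by the left side.
E' = π[f,c,g,e]((σ[c>=4](R) ⋈[c=f] S))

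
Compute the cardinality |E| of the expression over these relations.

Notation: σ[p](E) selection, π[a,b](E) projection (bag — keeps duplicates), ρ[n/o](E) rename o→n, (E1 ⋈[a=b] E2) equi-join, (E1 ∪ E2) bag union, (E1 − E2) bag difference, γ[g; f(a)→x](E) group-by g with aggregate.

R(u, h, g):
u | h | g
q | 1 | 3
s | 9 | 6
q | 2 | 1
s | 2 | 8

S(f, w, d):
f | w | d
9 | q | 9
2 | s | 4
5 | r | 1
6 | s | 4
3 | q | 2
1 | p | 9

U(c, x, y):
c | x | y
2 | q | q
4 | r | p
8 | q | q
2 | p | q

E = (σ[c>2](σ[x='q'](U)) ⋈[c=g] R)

Per-node cardinality:
  U → 4
  σ[x='q'](U) → 2
  σ[c>2](σ[x='q'](U)) → 1
  R → 4
  (σ[c>2](σ[x='q'](U)) ⋈[c=g] R) → 1

|E| = 1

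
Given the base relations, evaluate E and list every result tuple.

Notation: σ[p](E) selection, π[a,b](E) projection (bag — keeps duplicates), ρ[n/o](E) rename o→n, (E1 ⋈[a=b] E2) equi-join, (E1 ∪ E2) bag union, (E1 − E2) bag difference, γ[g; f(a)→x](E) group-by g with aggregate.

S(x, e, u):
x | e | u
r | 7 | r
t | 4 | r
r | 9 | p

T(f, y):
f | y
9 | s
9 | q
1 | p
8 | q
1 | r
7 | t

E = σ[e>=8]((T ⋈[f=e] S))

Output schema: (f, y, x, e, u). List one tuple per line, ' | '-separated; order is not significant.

Stepwise |·|:
  T → 6
  S → 3
  (T ⋈[f=e] S) → 3
  σ[e>=8]((T ⋈[f=e] S)) → 2

== RESULT ==
f | y | x | e | u
9 | q | r | 9 | p
9 | s | r | 9 | p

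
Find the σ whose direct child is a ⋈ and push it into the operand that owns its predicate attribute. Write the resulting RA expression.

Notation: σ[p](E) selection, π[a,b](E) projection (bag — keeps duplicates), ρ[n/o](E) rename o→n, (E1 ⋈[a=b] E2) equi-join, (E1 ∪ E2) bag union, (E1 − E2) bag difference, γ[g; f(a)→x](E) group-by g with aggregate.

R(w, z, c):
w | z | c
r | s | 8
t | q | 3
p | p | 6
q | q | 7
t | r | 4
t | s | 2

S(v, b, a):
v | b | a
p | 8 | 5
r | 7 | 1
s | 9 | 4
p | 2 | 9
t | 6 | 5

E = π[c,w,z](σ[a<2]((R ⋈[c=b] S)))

σ filters on a, owned by the right side.
E' = π[c,w,z]((R ⋈[c=b] σ[a<2](S)))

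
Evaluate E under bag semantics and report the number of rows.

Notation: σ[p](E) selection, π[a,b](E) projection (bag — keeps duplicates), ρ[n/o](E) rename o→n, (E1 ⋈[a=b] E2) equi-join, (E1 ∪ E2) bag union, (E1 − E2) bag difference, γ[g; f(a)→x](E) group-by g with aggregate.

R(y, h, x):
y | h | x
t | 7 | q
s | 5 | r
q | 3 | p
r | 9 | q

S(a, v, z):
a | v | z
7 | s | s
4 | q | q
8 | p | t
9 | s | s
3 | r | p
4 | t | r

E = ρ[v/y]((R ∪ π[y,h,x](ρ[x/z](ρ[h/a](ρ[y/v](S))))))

Subexpression sizes:
  R → 4
  S → 6
  ρ[y/v](S) → 6
  ρ[h/a](ρ[y/v](S)) → 6
  ρ[x/z](ρ[h/a](ρ[y/v](S))) → 6
  π[y,h,x](ρ[x/z](ρ[h/a](ρ[y/v](S)))) → 6
  (R ∪ π[y,h,x](ρ[x/z](ρ[h/a](ρ[y/v](S))))) → 10
  ρ[v/y]((R ∪ π[y,h,x](ρ[x/z](ρ[h/a](ρ[y/v](S)))))) → 10

|E| = 10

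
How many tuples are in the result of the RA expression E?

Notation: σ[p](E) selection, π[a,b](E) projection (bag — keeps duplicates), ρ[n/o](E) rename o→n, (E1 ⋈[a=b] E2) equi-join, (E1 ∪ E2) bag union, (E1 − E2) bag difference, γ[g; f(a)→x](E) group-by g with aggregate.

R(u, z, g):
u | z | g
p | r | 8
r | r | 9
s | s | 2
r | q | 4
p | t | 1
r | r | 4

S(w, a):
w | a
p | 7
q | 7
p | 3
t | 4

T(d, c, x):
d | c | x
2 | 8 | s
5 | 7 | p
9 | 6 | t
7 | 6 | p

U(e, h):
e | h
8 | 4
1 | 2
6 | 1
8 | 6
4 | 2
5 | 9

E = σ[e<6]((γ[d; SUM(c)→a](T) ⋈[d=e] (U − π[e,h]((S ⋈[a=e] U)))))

Subexpression sizes:
  T → 4
  γ[d; SUM(c)→a](T) → 4
  U → 6
  S → 4
  U → 6
  (S ⋈[a=e] U) → 1
  π[e,h]((S ⋈[a=e] U)) → 1
  (U − π[e,h]((S ⋈[a=e] U))) → 5
  (γ[d; SUM(c)→a](T) ⋈[d=e] (U − π[e,h]((S ⋈[a=e] U)))) → 1
  σ[e<6]((γ[d; SUM(c)→a](T) ⋈[d=e] (U − π[e,h]((S ⋈[a=e] U))))) → 1

|E| = 1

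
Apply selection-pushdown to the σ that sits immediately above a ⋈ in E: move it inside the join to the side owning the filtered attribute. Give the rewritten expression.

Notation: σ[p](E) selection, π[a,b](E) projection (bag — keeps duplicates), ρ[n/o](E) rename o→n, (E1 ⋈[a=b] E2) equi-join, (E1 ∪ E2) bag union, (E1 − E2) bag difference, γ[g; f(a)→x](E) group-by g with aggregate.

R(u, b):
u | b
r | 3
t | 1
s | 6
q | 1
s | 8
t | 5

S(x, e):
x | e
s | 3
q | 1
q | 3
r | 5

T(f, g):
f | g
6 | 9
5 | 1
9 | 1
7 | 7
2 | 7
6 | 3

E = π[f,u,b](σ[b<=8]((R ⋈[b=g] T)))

σ filters on b, owned by the left side.
E' = π[f,u,b]((σ[b<=8](R) ⋈[b=g] T))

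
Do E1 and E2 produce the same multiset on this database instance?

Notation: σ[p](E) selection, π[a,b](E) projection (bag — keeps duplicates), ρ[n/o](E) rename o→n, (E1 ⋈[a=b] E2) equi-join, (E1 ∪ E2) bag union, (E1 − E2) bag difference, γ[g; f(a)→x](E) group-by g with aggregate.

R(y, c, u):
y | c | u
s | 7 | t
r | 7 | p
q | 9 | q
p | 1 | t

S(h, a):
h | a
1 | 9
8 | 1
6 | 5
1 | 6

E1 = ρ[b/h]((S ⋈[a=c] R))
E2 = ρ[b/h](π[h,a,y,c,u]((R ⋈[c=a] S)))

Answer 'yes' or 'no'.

E1 row counts bottom-up:
  S → 4
  R → 4
  (S ⋈[a=c] R) → 2
  ρ[b/h]((S ⋈[a=c] R)) → 2
E2 row counts bottom-up:
  R → 4
  S → 4
  (R ⋈[c=a] S) → 2
  π[h,a,y,c,u]((R ⋈[c=a] S)) → 2
  ρ[b/h](π[h,a,y,c,u]((R ⋈[c=a] S))) → 2

E1 and E2 produce the same multiset:
b | a | y | c | u
1 | 9 | q | 9 | q
8 | 1 | p | 1 | t

yes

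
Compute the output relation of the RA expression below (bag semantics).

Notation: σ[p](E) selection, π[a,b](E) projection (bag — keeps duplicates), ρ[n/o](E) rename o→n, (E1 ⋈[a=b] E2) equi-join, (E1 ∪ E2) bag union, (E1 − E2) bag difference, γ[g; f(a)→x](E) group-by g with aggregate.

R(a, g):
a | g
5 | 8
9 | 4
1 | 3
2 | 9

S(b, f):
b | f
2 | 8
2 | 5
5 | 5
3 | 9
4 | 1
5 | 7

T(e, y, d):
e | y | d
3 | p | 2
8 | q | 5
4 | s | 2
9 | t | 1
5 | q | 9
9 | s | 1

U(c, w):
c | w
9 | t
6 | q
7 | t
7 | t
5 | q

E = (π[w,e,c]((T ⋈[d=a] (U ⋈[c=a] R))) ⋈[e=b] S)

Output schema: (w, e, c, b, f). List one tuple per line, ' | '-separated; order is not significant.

Per-node cardinality:
  T → 6
  U → 5
  R → 4
  (U ⋈[c=a] R) → 2
  (T ⋈[d=a] (U ⋈[c=a] R)) → 2
  π[w,e,c]((T ⋈[d=a] (U ⋈[c=a] R))) → 2
  S → 6
  (π[w,e,c]((T ⋈[d=a] (U ⋈[c=a] R))) ⋈[e=b] S) → 2

== RESULT ==
w | e | c | b | f
t | 5 | 9 | 5 | 5
t | 5 | 9 | 5 | 7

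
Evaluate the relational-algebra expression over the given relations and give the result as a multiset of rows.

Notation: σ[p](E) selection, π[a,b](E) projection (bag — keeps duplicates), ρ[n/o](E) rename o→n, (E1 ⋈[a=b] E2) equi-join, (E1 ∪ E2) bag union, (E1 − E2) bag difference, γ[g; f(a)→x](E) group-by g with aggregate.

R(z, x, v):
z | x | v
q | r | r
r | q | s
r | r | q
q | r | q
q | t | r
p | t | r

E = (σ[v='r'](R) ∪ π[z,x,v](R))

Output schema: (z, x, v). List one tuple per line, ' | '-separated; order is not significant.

Row counts bottom-up:
  R → 6
  σ[v='r'](R) → 3
  R → 6
  π[z,x,v](R) → 6
  (σ[v='r'](R) ∪ π[z,x,v](R)) → 9

== RESULT ==
z | x | v
p | t | r
p | t | r
q | r | q
q | r | r
q | r | r
q | t | r
q | t | r
r | q | s
r | r | q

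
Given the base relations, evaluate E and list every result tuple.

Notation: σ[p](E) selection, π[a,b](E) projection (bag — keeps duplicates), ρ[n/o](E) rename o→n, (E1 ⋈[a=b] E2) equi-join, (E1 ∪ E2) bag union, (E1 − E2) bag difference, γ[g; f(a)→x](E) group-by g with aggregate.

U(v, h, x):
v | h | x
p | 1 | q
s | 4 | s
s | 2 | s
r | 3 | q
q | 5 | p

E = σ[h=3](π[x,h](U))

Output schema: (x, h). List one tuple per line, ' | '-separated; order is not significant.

Row counts bottom-up:
  U → 5
  π[x,h](U) → 5
  σ[h=3](π[x,h](U)) → 1

== RESULT ==
x | h
q | 3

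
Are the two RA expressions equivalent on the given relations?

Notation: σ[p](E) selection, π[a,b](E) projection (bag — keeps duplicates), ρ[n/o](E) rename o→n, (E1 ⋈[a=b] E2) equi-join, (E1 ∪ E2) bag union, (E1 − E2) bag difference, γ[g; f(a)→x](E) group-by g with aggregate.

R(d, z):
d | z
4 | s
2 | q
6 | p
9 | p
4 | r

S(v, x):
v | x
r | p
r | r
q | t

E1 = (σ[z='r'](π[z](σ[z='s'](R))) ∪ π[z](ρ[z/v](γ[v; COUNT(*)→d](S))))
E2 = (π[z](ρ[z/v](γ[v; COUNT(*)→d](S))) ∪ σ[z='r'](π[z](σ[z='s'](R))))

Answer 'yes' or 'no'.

E1 per-node cardinality:
  R → 5
  σ[z='s'](R) → 1
  π[z](σ[z='s'](R)) → 1
  σ[z='r'](π[z](σ[z='s'](R))) → 0
  S → 3
  γ[v; COUNT(*)→d](S) → 2
  ρ[z/v](γ[v; COUNT(*)→d](S)) → 2
  π[z](ρ[z/v](γ[v; COUNT(*)→d](S))) → 2
  (σ[z='r'](π[z](σ[z='s'](R))) ∪ π[z](ρ[z/v](γ[v; COUNT(*)→d](S)))) → 2
E2 per-node cardinality:
  S → 3
  γ[v; COUNT(*)→d](S) → 2
  ρ[z/v](γ[v; COUNT(*)→d](S)) → 2
  π[z](ρ[z/v](γ[v; COUNT(*)→d](S))) → 2
  R → 5
  σ[z='s'](R) → 1
  π[z](σ[z='s'](R)) → 1
  σ[z='r'](π[z](σ[z='s'](R))) → 0
  (π[z](ρ[z/v](γ[v; COUNT(*)→d](S))) ∪ σ[z='r'](π[z](σ[z='s'](R)))) → 2

E1 and E2 produce the same multiset:
z
q
r

yes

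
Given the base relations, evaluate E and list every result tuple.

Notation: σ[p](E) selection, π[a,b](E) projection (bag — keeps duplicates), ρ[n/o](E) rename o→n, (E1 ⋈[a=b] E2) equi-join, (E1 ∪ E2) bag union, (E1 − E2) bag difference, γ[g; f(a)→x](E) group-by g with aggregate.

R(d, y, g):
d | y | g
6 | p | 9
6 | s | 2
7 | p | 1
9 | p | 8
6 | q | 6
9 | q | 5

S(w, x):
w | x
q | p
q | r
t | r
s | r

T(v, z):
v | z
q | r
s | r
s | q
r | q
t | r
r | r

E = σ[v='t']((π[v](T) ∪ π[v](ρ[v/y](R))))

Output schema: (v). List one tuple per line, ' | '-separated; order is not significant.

Subexpression sizes:
  T → 6
  π[v](T) → 6
  R → 6
  ρ[v/y](R) → 6
  π[v](ρ[v/y](R)) → 6
  (π[v](T) ∪ π[v](ρ[v/y](R))) → 12
  σ[v='t']((π[v](T) ∪ π[v](ρ[v/y](R)))) → 1

== RESULT ==
v
t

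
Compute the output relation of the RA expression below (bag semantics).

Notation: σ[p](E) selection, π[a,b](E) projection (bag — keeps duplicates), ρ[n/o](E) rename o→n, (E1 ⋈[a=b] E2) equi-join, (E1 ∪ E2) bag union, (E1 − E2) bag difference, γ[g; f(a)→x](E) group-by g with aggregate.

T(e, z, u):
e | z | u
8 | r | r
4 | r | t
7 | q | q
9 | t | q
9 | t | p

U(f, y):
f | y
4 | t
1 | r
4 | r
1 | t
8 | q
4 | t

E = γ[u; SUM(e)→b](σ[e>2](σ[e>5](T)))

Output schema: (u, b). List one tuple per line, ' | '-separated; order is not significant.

Per-node cardinality:
  T → 5
  σ[e>5](T) → 4
  σ[e>2](σ[e>5](T)) → 4
  γ[u; SUM(e)→b](σ[e>2](σ[e>5](T))) → 3

== RESULT ==
u | b
p | 9
q | 16
r | 8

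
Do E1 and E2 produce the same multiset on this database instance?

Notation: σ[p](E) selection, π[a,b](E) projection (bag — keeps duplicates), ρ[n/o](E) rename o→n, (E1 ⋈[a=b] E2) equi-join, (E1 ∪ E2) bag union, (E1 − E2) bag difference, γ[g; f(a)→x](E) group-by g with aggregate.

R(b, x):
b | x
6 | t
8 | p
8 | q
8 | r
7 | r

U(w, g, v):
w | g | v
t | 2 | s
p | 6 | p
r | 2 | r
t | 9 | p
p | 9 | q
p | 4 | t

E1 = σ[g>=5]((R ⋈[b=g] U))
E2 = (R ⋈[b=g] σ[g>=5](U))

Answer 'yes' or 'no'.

E1 per-node cardinality:
  R → 5
  U → 6
  (R ⋈[b=g] U) → 1
  σ[g>=5]((R ⋈[b=g] U)) → 1
E2 per-node cardinality:
  R → 5
  U → 6
  σ[g>=5](U) → 3
  (R ⋈[b=g] σ[g>=5](U)) → 1

E1 and E2 produce the same multiset:
b | x | w | g | v
6 | t | p | 6 | p

yes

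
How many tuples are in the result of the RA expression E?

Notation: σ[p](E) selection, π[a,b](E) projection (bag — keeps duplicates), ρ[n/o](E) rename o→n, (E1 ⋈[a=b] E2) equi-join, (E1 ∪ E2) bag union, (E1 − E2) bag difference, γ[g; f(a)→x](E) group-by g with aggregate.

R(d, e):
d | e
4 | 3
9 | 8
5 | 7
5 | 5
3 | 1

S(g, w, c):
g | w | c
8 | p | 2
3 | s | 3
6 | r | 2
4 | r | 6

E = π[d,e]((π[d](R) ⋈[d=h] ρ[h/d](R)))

Per-node cardinality:
  R → 5
  π[d](R) → 5
  R → 5
  ρ[h/d](R) → 5
  (π[d](R) ⋈[d=h] ρ[h/d](R)) → 7
  π[d,e]((π[d](R) ⋈[d=h] ρ[h/d](R))) → 7

|E| = 7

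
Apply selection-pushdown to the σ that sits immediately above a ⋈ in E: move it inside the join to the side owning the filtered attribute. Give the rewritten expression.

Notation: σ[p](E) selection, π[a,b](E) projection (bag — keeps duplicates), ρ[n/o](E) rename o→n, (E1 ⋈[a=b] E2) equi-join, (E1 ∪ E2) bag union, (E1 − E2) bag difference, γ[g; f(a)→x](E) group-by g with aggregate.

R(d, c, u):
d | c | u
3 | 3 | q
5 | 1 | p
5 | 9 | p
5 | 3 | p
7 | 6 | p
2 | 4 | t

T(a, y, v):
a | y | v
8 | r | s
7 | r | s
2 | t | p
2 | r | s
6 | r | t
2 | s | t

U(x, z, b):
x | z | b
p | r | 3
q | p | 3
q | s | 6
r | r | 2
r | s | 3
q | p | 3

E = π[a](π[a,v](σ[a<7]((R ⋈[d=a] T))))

σ filters on a, owned by the right side.
E' = π[a](π[a,v]((R ⋈[d=a] σ[a<7](T))))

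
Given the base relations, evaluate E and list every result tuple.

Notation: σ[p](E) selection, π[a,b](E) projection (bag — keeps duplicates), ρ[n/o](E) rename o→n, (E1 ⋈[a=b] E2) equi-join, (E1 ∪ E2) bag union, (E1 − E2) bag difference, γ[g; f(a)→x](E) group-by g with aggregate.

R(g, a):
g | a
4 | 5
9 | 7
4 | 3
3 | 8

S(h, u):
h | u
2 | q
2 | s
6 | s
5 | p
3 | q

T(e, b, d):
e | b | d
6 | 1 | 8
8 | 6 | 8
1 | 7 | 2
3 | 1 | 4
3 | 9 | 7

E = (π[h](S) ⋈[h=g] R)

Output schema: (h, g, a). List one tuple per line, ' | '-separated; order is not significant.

Row counts bottom-up:
  S → 5
  π[h](S) → 5
  R → 4
  (π[h](S) ⋈[h=g] R) → 1

== RESULT ==
h | g | a
3 | 3 | 8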